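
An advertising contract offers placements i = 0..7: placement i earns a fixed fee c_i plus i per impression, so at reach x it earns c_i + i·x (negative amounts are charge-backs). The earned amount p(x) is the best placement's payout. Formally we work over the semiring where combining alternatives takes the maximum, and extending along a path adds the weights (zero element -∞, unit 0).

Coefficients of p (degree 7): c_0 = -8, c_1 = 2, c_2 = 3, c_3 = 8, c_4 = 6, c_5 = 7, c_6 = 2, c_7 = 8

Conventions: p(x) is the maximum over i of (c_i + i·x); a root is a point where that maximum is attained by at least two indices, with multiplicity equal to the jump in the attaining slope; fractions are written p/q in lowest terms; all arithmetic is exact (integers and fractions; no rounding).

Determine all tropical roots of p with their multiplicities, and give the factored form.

hull edge (i=0, c=-8) to (i=1, c=2): slope 10, span 1
hull edge (i=1, c=2) to (i=3, c=8): slope 3, span 2
hull edge (i=3, c=8) to (i=7, c=8): slope 0, span 4
Factored form: p(x) = 8 ⊗ (x ⊕ (-10)) ⊗ (x ⊕ (-3)) ⊗ (x ⊕ (-3)) ⊗ (x ⊕ 0) ⊗ (x ⊕ 0) ⊗ (x ⊕ 0) ⊗ (x ⊕ 0)
Answer: roots = -10 (mult 1), -3 (mult 2), 0 (mult 4)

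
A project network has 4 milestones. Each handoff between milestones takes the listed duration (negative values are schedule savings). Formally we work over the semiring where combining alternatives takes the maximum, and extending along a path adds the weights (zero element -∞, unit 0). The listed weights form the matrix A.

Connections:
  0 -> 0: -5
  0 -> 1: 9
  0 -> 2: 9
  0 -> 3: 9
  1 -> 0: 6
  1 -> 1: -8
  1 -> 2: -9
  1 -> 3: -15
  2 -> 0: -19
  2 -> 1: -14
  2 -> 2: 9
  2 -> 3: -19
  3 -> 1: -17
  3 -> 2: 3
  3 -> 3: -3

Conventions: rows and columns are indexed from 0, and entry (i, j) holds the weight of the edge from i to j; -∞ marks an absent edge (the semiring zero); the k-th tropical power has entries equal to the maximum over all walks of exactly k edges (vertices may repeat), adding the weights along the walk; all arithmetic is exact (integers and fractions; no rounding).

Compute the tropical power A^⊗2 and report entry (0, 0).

A^⊗2:
  [15, 4, 18, 6]
  [1, 15, 15, 15]
  [-8, -5, 18, -10]
  [-11, -11, 12, -6]
Key observation: the optimum is the walk 0->1->0, with weight 9 + 6 = 15.
Optimal value attained by: walk 0->1->0.
Answer: (A^⊗2)[0][0] = 15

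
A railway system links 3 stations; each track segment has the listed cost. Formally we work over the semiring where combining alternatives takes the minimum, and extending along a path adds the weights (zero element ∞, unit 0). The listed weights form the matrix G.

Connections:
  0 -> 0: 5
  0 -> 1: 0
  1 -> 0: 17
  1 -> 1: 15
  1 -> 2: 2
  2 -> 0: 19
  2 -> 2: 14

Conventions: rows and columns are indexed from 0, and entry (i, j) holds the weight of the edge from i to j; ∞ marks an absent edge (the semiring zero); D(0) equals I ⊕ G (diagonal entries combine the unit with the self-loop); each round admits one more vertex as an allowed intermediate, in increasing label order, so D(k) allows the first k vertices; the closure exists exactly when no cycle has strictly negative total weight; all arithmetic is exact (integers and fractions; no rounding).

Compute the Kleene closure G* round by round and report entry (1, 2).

D(0):
  [0, 0, ∞]
  [17, 0, 2]
  [19, ∞, 0]
D(1):
  [0, 0, ∞]
  [17, 0, 2]
  [19, 19, 0]
D(2):
  [0, 0, 2]
  [17, 0, 2]
  [19, 19, 0]
D(3):
  [0, 0, 2]
  [17, 0, 2]
  [19, 19, 0]
Answer: G*[1][2] = 2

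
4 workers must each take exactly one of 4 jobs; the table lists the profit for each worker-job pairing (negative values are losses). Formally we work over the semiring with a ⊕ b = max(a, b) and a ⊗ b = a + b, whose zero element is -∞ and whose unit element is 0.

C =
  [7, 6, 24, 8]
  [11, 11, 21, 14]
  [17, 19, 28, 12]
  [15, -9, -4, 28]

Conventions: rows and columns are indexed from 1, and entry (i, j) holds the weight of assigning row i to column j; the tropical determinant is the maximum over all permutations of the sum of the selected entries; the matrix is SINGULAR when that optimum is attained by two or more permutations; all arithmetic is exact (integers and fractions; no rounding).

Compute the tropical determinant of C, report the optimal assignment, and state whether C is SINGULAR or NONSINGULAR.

σ = (1, 2, 3, 4): 7 + 11 + 28 + 28 = 74
σ = (1, 2, 4, 3): 7 + 11 + 12 + (-4) = 26
σ = (1, 3, 2, 4): 7 + 21 + 19 + 28 = 75
σ = (1, 3, 4, 2): 7 + 21 + 12 + (-9) = 31
σ = (1, 4, 2, 3): 7 + 14 + 19 + (-4) = 36
σ = (1, 4, 3, 2): 7 + 14 + 28 + (-9) = 40
σ = (2, 1, 3, 4): 6 + 11 + 28 + 28 = 73
σ = (2, 1, 4, 3): 6 + 11 + 12 + (-4) = 25
σ = (2, 3, 1, 4): 6 + 21 + 17 + 28 = 72
σ = (2, 3, 4, 1): 6 + 21 + 12 + 15 = 54
σ = (2, 4, 1, 3): 6 + 14 + 17 + (-4) = 33
σ = (2, 4, 3, 1): 6 + 14 + 28 + 15 = 63
σ = (3, 1, 2, 4): 24 + 11 + 19 + 28 = 82
σ = (3, 1, 4, 2): 24 + 11 + 12 + (-9) = 38
σ = (3, 2, 1, 4): 24 + 11 + 17 + 28 = 80
σ = (3, 2, 4, 1): 24 + 11 + 12 + 15 = 62
σ = (3, 4, 1, 2): 24 + 14 + 17 + (-9) = 46
σ = (3, 4, 2, 1): 24 + 14 + 19 + 15 = 72
σ = (4, 1, 2, 3): 8 + 11 + 19 + (-4) = 34
σ = (4, 1, 3, 2): 8 + 11 + 28 + (-9) = 38
σ = (4, 2, 1, 3): 8 + 11 + 17 + (-4) = 32
σ = (4, 2, 3, 1): 8 + 11 + 28 + 15 = 62
σ = (4, 3, 1, 2): 8 + 21 + 17 + (-9) = 37
σ = (4, 3, 2, 1): 8 + 21 + 19 + 15 = 63
Optimal value attained by: σ = (3, 1, 2, 4).
Answer: det⊕(C) = 82; verdict: NONSINGULAR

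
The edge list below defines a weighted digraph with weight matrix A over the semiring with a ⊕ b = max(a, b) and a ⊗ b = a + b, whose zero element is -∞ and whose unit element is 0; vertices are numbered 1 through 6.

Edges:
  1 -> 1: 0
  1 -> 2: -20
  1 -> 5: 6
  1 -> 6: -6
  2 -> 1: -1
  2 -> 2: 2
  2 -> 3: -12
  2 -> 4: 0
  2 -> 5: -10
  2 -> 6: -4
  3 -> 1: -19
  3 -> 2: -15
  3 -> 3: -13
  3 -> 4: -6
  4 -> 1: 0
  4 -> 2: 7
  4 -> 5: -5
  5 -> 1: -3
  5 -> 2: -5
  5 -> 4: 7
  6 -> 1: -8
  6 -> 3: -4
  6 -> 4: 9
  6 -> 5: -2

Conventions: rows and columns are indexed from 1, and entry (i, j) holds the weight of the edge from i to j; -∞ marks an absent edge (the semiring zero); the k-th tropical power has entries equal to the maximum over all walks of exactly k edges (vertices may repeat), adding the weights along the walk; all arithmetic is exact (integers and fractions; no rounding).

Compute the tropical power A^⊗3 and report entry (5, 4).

A^⊗2:
  [3, 1, -10, 13, 6, -6]
  [1, 7, -8, 5, 5, -2]
  [-6, 1, -26, -15, -11, -19]
  [6, 9, -5, 7, 6, 3]
  [7, 14, -17, -5, 3, -9]
  [9, 16, -17, 5, 4, -14]
A^⊗3:
  [13, 20, -10, 13, 9, -3]
  [6, 12, -5, 12, 7, 3]
  [0, 3, -11, 1, 0, -3]
  [8, 14, -1, 13, 12, 5]
  [13, 16, 2, 14, 13, 10]
  [15, 18, 4, 16, 15, 12]
Key observation: the optimum is the walk 5->4->2->4, with weight 7 + 7 + 0 = 14.
Optimal value attained by: walk 5->4->2->4.
Answer: (A^⊗3)[5][4] = 14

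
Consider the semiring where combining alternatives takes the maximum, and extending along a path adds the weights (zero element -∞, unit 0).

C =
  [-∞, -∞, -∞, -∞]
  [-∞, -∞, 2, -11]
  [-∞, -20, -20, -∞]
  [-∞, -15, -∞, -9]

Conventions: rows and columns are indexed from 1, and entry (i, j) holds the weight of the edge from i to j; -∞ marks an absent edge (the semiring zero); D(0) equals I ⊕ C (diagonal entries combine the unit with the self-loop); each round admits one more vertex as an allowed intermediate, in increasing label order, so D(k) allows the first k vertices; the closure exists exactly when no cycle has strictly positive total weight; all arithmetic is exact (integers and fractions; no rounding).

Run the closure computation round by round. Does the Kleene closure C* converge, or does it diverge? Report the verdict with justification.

D(0):
  [0, -∞, -∞, -∞]
  [-∞, 0, 2, -11]
  [-∞, -20, 0, -∞]
  [-∞, -15, -∞, 0]
D(1):
  [0, -∞, -∞, -∞]
  [-∞, 0, 2, -11]
  [-∞, -20, 0, -∞]
  [-∞, -15, -∞, 0]
D(2):
  [0, -∞, -∞, -∞]
  [-∞, 0, 2, -11]
  [-∞, -20, 0, -31]
  [-∞, -15, -13, 0]
D(3):
  [0, -∞, -∞, -∞]
  [-∞, 0, 2, -11]
  [-∞, -20, 0, -31]
  [-∞, -15, -13, 0]
D(4):
  [0, -∞, -∞, -∞]
  [-∞, 0, 2, -11]
  [-∞, -20, 0, -31]
  [-∞, -15, -13, 0]
Key observation: every diagonal entry stays at the unit through all rounds, so no improving cycle exists.
Answer: CONVERGES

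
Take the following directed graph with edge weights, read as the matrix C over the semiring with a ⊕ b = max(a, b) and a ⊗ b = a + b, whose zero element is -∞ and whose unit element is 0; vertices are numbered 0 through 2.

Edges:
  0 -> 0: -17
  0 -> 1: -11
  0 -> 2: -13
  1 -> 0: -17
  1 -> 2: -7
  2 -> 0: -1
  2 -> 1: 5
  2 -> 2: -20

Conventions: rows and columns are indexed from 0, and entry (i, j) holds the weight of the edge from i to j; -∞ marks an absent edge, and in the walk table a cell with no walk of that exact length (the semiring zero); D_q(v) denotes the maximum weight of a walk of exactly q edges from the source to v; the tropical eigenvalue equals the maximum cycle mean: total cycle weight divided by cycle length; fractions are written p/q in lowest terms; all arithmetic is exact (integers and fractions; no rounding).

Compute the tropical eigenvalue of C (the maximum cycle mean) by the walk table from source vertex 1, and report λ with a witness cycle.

q=0: [-∞, 0, -∞]
q=1: [-17, -∞, -7]
q=2: [-8, -2, -27]
q=3: [-19, -19, -9]
Optimal cycle mean attained by: cycle 1->2->1, total (-7) + 5, length 2.
Answer: λ = -1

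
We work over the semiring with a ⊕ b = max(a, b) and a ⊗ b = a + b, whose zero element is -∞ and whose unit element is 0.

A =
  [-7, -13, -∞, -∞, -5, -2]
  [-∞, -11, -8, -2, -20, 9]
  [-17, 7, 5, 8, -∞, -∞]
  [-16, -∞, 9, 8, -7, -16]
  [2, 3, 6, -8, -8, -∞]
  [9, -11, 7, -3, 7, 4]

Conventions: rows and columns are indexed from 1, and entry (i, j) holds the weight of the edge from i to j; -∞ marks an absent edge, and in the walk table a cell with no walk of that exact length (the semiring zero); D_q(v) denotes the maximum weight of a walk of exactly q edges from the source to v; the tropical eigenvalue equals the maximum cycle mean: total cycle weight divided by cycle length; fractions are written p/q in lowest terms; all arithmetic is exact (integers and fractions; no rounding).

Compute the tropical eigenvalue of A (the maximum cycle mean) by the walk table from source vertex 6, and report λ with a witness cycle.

q=0: [-∞, -∞, -∞, -∞, -∞, 0]
q=1: [9, -11, 7, -3, 7, 4]
q=2: [13, 14, 13, 15, 11, 8]
q=3: [17, 20, 24, 23, 15, 23]
q=4: [32, 31, 32, 32, 30, 29]
q=5: [38, 39, 41, 40, 36, 40]
q=6: [49, 48, 49, 49, 47, 48]
Optimal cycle mean attained by: cycle 3->4->3, total 8 + 9, length 2.
Answer: λ = 17/2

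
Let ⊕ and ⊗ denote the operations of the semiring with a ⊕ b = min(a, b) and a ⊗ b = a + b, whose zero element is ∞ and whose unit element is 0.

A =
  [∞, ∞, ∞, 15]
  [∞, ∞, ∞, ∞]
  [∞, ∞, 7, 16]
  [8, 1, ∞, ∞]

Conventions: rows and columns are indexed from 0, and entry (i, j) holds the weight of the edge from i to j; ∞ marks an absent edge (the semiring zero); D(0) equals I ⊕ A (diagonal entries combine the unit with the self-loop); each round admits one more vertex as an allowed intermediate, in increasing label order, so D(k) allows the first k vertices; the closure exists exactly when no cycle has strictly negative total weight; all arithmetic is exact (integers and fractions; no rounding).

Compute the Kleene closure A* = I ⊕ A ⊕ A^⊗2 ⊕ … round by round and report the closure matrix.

D(0):
  [0, ∞, ∞, 15]
  [∞, 0, ∞, ∞]
  [∞, ∞, 0, 16]
  [8, 1, ∞, 0]
D(1):
  [0, ∞, ∞, 15]
  [∞, 0, ∞, ∞]
  [∞, ∞, 0, 16]
  [8, 1, ∞, 0]
D(2):
  [0, ∞, ∞, 15]
  [∞, 0, ∞, ∞]
  [∞, ∞, 0, 16]
  [8, 1, ∞, 0]
D(3):
  [0, ∞, ∞, 15]
  [∞, 0, ∞, ∞]
  [∞, ∞, 0, 16]
  [8, 1, ∞, 0]
D(4):
  [0, 16, ∞, 15]
  [∞, 0, ∞, ∞]
  [24, 17, 0, 16]
  [8, 1, ∞, 0]
Answer: A* = [[0, 16, ∞, 15], [∞, 0, ∞, ∞], [24, 17, 0, 16], [8, 1, ∞, 0]]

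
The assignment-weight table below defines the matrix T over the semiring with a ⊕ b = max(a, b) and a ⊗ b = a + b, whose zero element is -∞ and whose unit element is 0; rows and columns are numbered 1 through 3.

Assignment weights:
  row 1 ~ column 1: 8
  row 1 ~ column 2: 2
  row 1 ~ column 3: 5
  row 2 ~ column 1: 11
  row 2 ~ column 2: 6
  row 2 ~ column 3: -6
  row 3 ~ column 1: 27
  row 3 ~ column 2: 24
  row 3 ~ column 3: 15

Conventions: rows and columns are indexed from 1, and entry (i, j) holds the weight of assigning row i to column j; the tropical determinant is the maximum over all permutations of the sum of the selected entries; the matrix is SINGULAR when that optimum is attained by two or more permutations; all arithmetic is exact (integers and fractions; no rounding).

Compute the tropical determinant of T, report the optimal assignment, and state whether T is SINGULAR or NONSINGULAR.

σ = (1, 2, 3): 8 + 6 + 15 = 29
σ = (1, 3, 2): 8 + (-6) + 24 = 26
σ = (2, 1, 3): 2 + 11 + 15 = 28
σ = (2, 3, 1): 2 + (-6) + 27 = 23
σ = (3, 1, 2): 5 + 11 + 24 = 40
σ = (3, 2, 1): 5 + 6 + 27 = 38
Optimal value attained by: σ = (3, 1, 2).
Answer: det⊕(T) = 40; verdict: NONSINGULAR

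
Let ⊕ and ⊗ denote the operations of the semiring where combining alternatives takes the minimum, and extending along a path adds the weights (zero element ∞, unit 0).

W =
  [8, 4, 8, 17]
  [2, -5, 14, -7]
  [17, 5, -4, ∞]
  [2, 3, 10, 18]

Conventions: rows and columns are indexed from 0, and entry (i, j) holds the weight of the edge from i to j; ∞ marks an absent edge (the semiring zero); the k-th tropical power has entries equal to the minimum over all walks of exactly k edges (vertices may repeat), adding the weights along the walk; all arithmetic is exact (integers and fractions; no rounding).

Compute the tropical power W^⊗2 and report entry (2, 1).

W^⊗2:
  [6, -1, 4, -3]
  [-5, -10, 3, -12]
  [7, 0, -8, -2]
  [5, -2, 6, -4]
Key observation: the optimum is the walk 2->1->1, with weight 5 + (-5) = 0.
Optimal value attained by: walk 2->1->1.
Answer: (W^⊗2)[2][1] = 0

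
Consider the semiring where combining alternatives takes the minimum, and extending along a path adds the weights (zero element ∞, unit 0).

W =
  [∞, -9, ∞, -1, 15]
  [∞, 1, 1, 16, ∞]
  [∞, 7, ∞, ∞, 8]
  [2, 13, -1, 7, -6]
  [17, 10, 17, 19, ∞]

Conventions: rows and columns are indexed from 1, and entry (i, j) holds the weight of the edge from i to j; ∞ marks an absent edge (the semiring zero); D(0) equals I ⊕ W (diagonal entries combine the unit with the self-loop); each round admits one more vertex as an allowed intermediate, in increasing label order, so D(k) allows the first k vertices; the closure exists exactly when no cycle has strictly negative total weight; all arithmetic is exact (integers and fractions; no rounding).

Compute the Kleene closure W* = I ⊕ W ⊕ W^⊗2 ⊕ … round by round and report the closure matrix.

D(0):
  [0, -9, ∞, -1, 15]
  [∞, 0, 1, 16, ∞]
  [∞, 7, 0, ∞, 8]
  [2, 13, -1, 0, -6]
  [17, 10, 17, 19, 0]
D(1):
  [0, -9, ∞, -1, 15]
  [∞, 0, 1, 16, ∞]
  [∞, 7, 0, ∞, 8]
  [2, -7, -1, 0, -6]
  [17, 8, 17, 16, 0]
D(2):
  [0, -9, -8, -1, 15]
  [∞, 0, 1, 16, ∞]
  [∞, 7, 0, 23, 8]
  [2, -7, -6, 0, -6]
  [17, 8, 9, 16, 0]
D(3):
  [0, -9, -8, -1, 0]
  [∞, 0, 1, 16, 9]
  [∞, 7, 0, 23, 8]
  [2, -7, -6, 0, -6]
  [17, 8, 9, 16, 0]
D(4):
  [0, -9, -8, -1, -7]
  [18, 0, 1, 16, 9]
  [25, 7, 0, 23, 8]
  [2, -7, -6, 0, -6]
  [17, 8, 9, 16, 0]
D(5):
  [0, -9, -8, -1, -7]
  [18, 0, 1, 16, 9]
  [25, 7, 0, 23, 8]
  [2, -7, -6, 0, -6]
  [17, 8, 9, 16, 0]
Answer: W* = [[0, -9, -8, -1, -7], [18, 0, 1, 16, 9], [25, 7, 0, 23, 8], [2, -7, -6, 0, -6], [17, 8, 9, 16, 0]]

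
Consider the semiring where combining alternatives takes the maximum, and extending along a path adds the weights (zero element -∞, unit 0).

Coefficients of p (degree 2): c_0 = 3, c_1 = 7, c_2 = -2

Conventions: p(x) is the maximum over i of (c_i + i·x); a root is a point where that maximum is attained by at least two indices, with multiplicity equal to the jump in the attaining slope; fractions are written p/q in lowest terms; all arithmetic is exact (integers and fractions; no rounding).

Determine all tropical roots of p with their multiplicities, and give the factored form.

hull edge (i=0, c=3) to (i=1, c=7): slope 4, span 1
hull edge (i=1, c=7) to (i=2, c=-2): slope -9, span 1
Factored form: p(x) = -2 ⊗ (x ⊕ (-4)) ⊗ (x ⊕ 9)
Answer: roots = -4 (mult 1), 9 (mult 1)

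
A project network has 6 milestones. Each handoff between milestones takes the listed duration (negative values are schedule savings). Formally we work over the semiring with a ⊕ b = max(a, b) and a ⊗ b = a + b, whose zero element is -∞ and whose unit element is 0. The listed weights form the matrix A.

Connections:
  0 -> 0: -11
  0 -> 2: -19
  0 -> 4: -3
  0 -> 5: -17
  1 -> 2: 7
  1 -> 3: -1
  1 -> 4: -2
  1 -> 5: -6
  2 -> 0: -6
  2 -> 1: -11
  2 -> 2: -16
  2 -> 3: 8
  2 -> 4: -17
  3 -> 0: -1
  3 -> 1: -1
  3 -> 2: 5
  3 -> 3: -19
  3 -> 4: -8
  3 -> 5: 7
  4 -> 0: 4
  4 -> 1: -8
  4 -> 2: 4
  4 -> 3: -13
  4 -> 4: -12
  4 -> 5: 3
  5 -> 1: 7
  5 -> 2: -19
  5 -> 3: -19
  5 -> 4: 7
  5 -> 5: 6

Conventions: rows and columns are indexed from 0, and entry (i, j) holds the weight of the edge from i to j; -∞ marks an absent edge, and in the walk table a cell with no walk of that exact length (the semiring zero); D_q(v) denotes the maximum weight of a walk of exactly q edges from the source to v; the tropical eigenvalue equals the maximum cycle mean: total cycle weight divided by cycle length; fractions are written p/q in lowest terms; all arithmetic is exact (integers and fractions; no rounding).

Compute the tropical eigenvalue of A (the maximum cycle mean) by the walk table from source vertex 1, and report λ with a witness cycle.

q=0: [-∞, 0, -∞, -∞, -∞, -∞]
q=1: [-∞, -∞, 7, -1, -2, -6]
q=2: [2, 1, 4, 15, 1, 6]
q=3: [14, 14, 20, 12, 13, 22]
q=4: [17, 29, 21, 28, 29, 28]
q=5: [33, 35, 36, 29, 35, 35]
q=6: [39, 42, 42, 44, 42, 41]
Optimal cycle mean attained by: cycle 1->2->3->5->1, total 7 + 8 + 7 + 7, length 4.
Answer: λ = 29/4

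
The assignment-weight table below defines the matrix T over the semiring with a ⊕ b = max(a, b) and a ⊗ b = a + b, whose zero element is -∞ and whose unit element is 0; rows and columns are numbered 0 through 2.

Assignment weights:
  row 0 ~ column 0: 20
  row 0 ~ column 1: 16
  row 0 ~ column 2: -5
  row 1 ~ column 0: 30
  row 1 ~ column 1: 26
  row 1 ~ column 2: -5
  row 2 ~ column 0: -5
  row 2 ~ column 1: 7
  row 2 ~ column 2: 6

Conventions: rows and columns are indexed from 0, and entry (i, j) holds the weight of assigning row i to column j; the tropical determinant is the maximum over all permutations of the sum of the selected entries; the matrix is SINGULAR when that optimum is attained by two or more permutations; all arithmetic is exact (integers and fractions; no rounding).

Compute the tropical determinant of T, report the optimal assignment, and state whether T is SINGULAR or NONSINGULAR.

σ = (0, 1, 2): 20 + 26 + 6 = 52
σ = (0, 2, 1): 20 + (-5) + 7 = 22
σ = (1, 0, 2): 16 + 30 + 6 = 52
σ = (1, 2, 0): 16 + (-5) + (-5) = 6
σ = (2, 0, 1): (-5) + 30 + 7 = 32
σ = (2, 1, 0): (-5) + 26 + (-5) = 16
Optimal value attained by: σ = (0, 1, 2).
Answer: det⊕(T) = 52; verdict: SINGULAR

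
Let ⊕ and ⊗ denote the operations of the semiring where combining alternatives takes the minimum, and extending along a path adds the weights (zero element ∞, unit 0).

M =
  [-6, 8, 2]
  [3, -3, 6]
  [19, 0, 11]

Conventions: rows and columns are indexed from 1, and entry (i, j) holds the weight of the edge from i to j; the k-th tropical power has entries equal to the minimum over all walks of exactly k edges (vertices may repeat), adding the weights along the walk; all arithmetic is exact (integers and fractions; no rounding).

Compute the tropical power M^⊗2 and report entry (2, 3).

M^⊗2:
  [-12, 2, -4]
  [-3, -6, 3]
  [3, -3, 6]
Key observation: the optimum is the walk 2->2->3, with weight (-3) + 6 = 3.
Optimal value attained by: walk 2->2->3.
Answer: (M^⊗2)[2][3] = 3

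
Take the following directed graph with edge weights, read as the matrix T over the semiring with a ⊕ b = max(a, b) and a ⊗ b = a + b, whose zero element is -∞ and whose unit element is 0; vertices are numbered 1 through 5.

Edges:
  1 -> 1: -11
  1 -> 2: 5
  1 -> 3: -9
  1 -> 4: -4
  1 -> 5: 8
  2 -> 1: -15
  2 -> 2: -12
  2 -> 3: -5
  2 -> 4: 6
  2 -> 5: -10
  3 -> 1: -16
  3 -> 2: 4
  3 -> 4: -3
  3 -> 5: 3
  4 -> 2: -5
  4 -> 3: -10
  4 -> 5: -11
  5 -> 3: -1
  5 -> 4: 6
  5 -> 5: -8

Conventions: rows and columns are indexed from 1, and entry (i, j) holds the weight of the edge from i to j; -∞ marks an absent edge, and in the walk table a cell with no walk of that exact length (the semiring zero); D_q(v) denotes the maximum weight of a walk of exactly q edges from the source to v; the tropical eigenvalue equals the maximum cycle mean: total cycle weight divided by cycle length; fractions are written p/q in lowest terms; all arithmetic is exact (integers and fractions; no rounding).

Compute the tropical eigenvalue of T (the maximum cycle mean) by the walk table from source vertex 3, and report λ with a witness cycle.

q=0: [-∞, -∞, 0, -∞, -∞]
q=1: [-16, 4, -∞, -3, 3]
q=2: [-11, -8, 2, 10, -5]
q=3: [-14, 6, 0, 1, 5]
q=4: [-9, 4, 4, 12, 3]
q=5: [-11, 8, 2, 10, 7]
Optimal cycle mean attained by: cycle 3->5->3, total 3 + (-1), length 2.
Answer: λ = 1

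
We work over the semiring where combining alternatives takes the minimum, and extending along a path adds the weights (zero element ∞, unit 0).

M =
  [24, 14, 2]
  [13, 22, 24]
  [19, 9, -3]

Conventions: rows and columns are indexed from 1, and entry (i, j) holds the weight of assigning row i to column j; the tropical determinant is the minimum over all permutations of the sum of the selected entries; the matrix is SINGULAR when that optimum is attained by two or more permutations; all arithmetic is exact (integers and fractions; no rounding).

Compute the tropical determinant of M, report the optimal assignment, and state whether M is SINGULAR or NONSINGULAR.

σ = (1, 2, 3): 24 + 22 + (-3) = 43
σ = (1, 3, 2): 24 + 24 + 9 = 57
σ = (2, 1, 3): 14 + 13 + (-3) = 24
σ = (2, 3, 1): 14 + 24 + 19 = 57
σ = (3, 1, 2): 2 + 13 + 9 = 24
σ = (3, 2, 1): 2 + 22 + 19 = 43
Optimal value attained by: σ = (2, 1, 3).
Answer: det⊕(M) = 24; verdict: SINGULAR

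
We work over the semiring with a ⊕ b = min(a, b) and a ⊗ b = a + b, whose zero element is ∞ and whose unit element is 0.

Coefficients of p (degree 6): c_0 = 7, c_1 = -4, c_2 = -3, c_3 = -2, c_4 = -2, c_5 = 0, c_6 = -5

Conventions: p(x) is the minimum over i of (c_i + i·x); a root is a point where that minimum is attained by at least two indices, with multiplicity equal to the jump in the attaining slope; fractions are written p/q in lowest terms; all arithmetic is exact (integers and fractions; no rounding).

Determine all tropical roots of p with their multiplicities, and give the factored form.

hull edge (i=0, c=7) to (i=1, c=-4): slope -11, span 1
hull edge (i=1, c=-4) to (i=6, c=-5): slope -1/5, span 5
Factored form: p(x) = -5 ⊗ (x ⊕ 1/5) ⊗ (x ⊕ 1/5) ⊗ (x ⊕ 1/5) ⊗ (x ⊕ 1/5) ⊗ (x ⊕ 1/5) ⊗ (x ⊕ 11)
Answer: roots = 1/5 (mult 5), 11 (mult 1)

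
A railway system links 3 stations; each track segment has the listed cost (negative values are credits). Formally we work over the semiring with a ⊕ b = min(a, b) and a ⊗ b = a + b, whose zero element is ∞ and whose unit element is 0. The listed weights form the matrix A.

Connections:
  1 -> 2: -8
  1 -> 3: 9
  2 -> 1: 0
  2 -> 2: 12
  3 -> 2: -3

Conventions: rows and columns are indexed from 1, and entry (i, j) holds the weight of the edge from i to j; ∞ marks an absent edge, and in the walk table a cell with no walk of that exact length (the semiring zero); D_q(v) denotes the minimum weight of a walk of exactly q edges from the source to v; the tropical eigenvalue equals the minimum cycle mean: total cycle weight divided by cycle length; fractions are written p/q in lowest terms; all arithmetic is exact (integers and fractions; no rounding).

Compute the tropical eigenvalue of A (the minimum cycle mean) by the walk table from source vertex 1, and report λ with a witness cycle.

q=0: [0, ∞, ∞]
q=1: [∞, -8, 9]
q=2: [-8, 4, ∞]
q=3: [4, -16, 1]
Optimal cycle mean attained by: cycle 1->2->1, total (-8) + 0, length 2.
Answer: λ = -4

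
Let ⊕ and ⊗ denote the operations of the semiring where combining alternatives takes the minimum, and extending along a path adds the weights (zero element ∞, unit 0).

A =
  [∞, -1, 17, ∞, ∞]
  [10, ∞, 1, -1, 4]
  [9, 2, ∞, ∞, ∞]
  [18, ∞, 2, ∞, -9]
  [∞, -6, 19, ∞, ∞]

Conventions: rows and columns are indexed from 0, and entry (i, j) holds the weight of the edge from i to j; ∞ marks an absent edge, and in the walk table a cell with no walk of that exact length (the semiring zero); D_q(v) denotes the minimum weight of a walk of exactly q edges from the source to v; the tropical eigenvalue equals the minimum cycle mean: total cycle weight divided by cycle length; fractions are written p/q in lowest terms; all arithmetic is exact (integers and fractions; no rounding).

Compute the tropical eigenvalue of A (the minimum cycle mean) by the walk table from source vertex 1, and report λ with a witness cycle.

q=0: [∞, 0, ∞, ∞, ∞]
q=1: [10, ∞, 1, -1, 4]
q=2: [10, -2, 1, ∞, -10]
q=3: [8, -16, -1, -3, 2]
q=4: [-6, -4, -15, -17, -12]
q=5: [-6, -18, -15, -5, -26]
Optimal cycle mean attained by: cycle 1->3->4->1, total (-1) + (-9) + (-6), length 3.
Answer: λ = -16/3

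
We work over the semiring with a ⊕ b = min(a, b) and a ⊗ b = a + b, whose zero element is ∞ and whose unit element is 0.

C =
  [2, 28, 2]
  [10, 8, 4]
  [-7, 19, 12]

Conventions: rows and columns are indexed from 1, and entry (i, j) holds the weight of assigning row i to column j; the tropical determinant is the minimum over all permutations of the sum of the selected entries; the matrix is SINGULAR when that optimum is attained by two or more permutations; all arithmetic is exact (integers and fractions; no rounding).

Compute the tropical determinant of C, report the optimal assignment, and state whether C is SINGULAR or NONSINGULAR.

σ = (1, 2, 3): 2 + 8 + 12 = 22
σ = (1, 3, 2): 2 + 4 + 19 = 25
σ = (2, 1, 3): 28 + 10 + 12 = 50
σ = (2, 3, 1): 28 + 4 + (-7) = 25
σ = (3, 1, 2): 2 + 10 + 19 = 31
σ = (3, 2, 1): 2 + 8 + (-7) = 3
Optimal value attained by: σ = (3, 2, 1).
Answer: det⊕(C) = 3; verdict: NONSINGULAR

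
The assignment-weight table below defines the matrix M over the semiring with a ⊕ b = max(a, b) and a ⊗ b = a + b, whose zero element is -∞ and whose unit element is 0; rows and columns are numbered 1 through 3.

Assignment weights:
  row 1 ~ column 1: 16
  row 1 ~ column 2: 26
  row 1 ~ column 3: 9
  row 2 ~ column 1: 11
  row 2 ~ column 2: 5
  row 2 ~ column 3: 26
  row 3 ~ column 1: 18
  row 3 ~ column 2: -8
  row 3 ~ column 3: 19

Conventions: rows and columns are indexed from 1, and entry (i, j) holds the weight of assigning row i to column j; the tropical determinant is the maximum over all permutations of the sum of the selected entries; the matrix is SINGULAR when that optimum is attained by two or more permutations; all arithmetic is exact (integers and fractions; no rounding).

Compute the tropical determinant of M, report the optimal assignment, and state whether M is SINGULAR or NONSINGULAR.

σ = (1, 2, 3): 16 + 5 + 19 = 40
σ = (1, 3, 2): 16 + 26 + (-8) = 34
σ = (2, 1, 3): 26 + 11 + 19 = 56
σ = (2, 3, 1): 26 + 26 + 18 = 70
σ = (3, 1, 2): 9 + 11 + (-8) = 12
σ = (3, 2, 1): 9 + 5 + 18 = 32
Optimal value attained by: σ = (2, 3, 1).
Answer: det⊕(M) = 70; verdict: NONSINGULAR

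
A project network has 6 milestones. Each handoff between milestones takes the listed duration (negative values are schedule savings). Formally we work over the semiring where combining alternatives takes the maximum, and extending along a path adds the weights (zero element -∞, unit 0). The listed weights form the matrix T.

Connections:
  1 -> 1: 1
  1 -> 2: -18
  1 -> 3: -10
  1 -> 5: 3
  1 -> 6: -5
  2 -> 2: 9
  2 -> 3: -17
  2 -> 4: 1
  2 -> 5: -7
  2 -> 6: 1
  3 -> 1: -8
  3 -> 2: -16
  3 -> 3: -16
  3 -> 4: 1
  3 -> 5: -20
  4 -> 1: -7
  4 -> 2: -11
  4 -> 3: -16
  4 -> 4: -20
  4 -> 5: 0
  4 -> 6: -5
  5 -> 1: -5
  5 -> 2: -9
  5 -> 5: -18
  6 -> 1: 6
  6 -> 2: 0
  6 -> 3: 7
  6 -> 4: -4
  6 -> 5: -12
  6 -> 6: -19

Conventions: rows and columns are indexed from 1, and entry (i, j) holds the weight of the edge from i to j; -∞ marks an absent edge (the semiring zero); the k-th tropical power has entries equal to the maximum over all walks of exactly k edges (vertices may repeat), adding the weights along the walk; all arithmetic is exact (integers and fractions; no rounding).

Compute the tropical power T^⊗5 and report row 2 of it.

T^⊗2:
  [2, -5, 2, -9, 4, -4]
  [7, 18, 8, 10, 2, 10]
  [-6, -7, -15, -15, 1, -4]
  [1, -2, 2, -9, -4, -10]
  [-4, 0, -15, -8, -2, -8]
  [7, 9, -4, 8, 9, 1]
T^⊗3:
  [3, 4, 3, 3, 5, -3]
  [16, 27, 17, 19, 11, 19]
  [2, 2, 3, -6, -3, -6]
  [2, 7, -3, 3, 4, -1]
  [-2, 9, -1, 1, -1, 1]
  [8, 18, 8, 10, 10, 10]
T^⊗4:
  [4, 13, 4, 5, 6, 5]
  [25, 36, 26, 28, 20, 28]
  [3, 11, 1, 4, 5, 3]
  [5, 16, 6, 8, 5, 8]
  [7, 18, 8, 10, 2, 10]
  [16, 27, 17, 19, 11, 19]
T^⊗5:
  [11, 22, 12, 14, 7, 14]
  [34, 45, 35, 37, 29, 37]
  [9, 20, 10, 12, 6, 12]
  [14, 25, 15, 17, 9, 17]
  [16, 27, 17, 19, 11, 19]
  [25, 36, 26, 28, 20, 28]
Answer: row 2 of T^⊗5 = [34, 45, 35, 37, 29, 37]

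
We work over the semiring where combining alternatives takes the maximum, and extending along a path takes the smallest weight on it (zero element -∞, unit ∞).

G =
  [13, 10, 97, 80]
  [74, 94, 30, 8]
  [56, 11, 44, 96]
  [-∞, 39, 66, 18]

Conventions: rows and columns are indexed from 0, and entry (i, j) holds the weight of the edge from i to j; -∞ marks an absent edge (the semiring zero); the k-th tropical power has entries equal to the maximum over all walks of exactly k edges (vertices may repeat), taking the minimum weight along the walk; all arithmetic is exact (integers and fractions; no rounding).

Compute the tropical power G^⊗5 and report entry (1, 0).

G^⊗2:
  [56, 39, 66, 96]
  [74, 94, 74, 74]
  [44, 39, 66, 56]
  [56, 39, 44, 66]
G^⊗3:
  [56, 39, 66, 66]
  [74, 94, 74, 74]
  [56, 39, 56, 66]
  [44, 39, 66, 56]
G^⊗4:
  [56, 39, 66, 66]
  [74, 94, 74, 74]
  [56, 39, 66, 56]
  [56, 39, 56, 66]
G^⊗5:
  [56, 39, 66, 66]
  [74, 94, 74, 74]
  [56, 39, 56, 66]
  [56, 39, 66, 56]
Key observation: the optimum is the walk 1->1->1->1->1->0, with weight 94 min 94 min 94 min 94 min 74 = 74.
Optimal value attained by: walk 1->1->1->1->1->0.
Answer: (G^⊗5)[1][0] = 74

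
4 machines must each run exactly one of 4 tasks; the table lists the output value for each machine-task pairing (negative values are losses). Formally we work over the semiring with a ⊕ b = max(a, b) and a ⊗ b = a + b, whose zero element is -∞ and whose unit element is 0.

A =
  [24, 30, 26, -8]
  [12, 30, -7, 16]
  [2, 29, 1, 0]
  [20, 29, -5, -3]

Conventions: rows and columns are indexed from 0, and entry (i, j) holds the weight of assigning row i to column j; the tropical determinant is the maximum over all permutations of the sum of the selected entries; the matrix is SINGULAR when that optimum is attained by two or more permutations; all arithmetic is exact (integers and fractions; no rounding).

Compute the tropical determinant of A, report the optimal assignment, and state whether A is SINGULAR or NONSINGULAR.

σ = (0, 1, 2, 3): 24 + 30 + 1 + (-3) = 52
σ = (0, 1, 3, 2): 24 + 30 + 0 + (-5) = 49
σ = (0, 2, 1, 3): 24 + (-7) + 29 + (-3) = 43
σ = (0, 2, 3, 1): 24 + (-7) + 0 + 29 = 46
σ = (0, 3, 1, 2): 24 + 16 + 29 + (-5) = 64
σ = (0, 3, 2, 1): 24 + 16 + 1 + 29 = 70
σ = (1, 0, 2, 3): 30 + 12 + 1 + (-3) = 40
σ = (1, 0, 3, 2): 30 + 12 + 0 + (-5) = 37
σ = (1, 2, 0, 3): 30 + (-7) + 2 + (-3) = 22
σ = (1, 2, 3, 0): 30 + (-7) + 0 + 20 = 43
σ = (1, 3, 0, 2): 30 + 16 + 2 + (-5) = 43
σ = (1, 3, 2, 0): 30 + 16 + 1 + 20 = 67
σ = (2, 0, 1, 3): 26 + 12 + 29 + (-3) = 64
σ = (2, 0, 3, 1): 26 + 12 + 0 + 29 = 67
σ = (2, 1, 0, 3): 26 + 30 + 2 + (-3) = 55
σ = (2, 1, 3, 0): 26 + 30 + 0 + 20 = 76
σ = (2, 3, 0, 1): 26 + 16 + 2 + 29 = 73
σ = (2, 3, 1, 0): 26 + 16 + 29 + 20 = 91
σ = (3, 0, 1, 2): (-8) + 12 + 29 + (-5) = 28
σ = (3, 0, 2, 1): (-8) + 12 + 1 + 29 = 34
σ = (3, 1, 0, 2): (-8) + 30 + 2 + (-5) = 19
σ = (3, 1, 2, 0): (-8) + 30 + 1 + 20 = 43
σ = (3, 2, 0, 1): (-8) + (-7) + 2 + 29 = 16
σ = (3, 2, 1, 0): (-8) + (-7) + 29 + 20 = 34
Optimal value attained by: σ = (2, 3, 1, 0).
Answer: det⊕(A) = 91; verdict: NONSINGULAR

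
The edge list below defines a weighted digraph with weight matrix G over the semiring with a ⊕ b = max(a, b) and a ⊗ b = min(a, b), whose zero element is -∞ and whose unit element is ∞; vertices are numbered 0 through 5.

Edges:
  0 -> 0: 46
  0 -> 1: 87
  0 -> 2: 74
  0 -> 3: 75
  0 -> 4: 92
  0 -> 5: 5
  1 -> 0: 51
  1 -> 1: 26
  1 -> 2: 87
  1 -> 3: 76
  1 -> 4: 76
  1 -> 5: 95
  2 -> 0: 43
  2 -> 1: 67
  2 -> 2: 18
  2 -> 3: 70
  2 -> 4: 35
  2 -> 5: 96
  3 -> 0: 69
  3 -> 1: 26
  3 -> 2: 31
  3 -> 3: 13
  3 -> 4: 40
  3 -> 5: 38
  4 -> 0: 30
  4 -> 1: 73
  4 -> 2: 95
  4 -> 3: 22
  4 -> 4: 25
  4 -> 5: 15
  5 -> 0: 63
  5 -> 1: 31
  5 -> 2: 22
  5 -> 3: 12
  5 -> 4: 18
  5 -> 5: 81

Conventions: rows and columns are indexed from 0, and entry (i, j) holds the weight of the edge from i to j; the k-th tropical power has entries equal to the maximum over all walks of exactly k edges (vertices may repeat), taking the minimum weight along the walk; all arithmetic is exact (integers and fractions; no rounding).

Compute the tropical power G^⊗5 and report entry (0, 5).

G^⊗2:
  [69, 73, 92, 76, 76, 87]
  [69, 73, 76, 70, 51, 87]
  [69, 43, 67, 67, 67, 81]
  [46, 69, 69, 69, 69, 38]
  [51, 67, 73, 73, 73, 95]
  [63, 63, 63, 63, 63, 81]
G^⊗3:
  [69, 73, 76, 73, 73, 92]
  [69, 69, 73, 73, 73, 81]
  [67, 69, 69, 69, 69, 81]
  [69, 69, 69, 69, 69, 69]
  [69, 73, 73, 70, 67, 81]
  [63, 63, 63, 63, 63, 81]
G^⊗4:
  [69, 73, 73, 73, 73, 81]
  [69, 73, 73, 70, 69, 81]
  [69, 69, 69, 69, 69, 81]
  [69, 69, 69, 69, 69, 69]
  [69, 69, 73, 73, 73, 81]
  [63, 63, 63, 63, 63, 81]
G^⊗5:
  [69, 73, 73, 73, 73, 81]
  [69, 69, 73, 73, 73, 81]
  [69, 69, 69, 69, 69, 81]
  [69, 69, 69, 69, 69, 69]
  [69, 73, 73, 70, 69, 81]
  [63, 63, 63, 63, 63, 81]
Key observation: the optimum is the walk 0->1->2->5->5->5, with weight 87 min 87 min 96 min 81 min 81 = 81.
Optimal value attained by: walk 0->1->2->5->5->5.
Answer: (G^⊗5)[0][5] = 81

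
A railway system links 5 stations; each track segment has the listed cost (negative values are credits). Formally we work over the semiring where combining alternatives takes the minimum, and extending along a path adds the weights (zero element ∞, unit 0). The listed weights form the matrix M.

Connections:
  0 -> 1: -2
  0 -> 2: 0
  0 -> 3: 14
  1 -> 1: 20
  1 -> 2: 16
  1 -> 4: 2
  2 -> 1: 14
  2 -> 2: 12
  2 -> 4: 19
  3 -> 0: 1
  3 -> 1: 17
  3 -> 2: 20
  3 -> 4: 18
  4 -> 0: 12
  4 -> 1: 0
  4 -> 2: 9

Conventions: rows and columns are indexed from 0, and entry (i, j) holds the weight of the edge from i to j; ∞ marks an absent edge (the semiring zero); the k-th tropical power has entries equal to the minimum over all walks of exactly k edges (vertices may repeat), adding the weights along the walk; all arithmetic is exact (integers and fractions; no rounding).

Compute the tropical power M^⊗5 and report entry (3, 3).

M^⊗2:
  [15, 14, 12, ∞, 0]
  [14, 2, 11, ∞, 22]
  [31, 19, 24, ∞, 16]
  [30, -1, 1, 15, 19]
  [∞, 10, 12, 26, 2]
M^⊗3:
  [12, 0, 9, 29, 16]
  [34, 12, 14, 28, 4]
  [28, 16, 25, 45, 21]
  [16, 15, 13, 44, 1]
  [14, 2, 11, ∞, 12]
M^⊗4:
  [28, 10, 12, 26, 2]
  [16, 4, 13, 48, 14]
  [33, 21, 28, 42, 18]
  [13, 1, 10, 30, 17]
  [24, 12, 14, 28, 4]
M^⊗5:
  [14, 2, 11, 42, 12]
  [26, 14, 16, 30, 6]
  [30, 18, 27, 47, 23]
  [29, 11, 13, 27, 3]
  [16, 4, 13, 38, 14]
Key observation: the optimum is the walk 3->0->1->4->0->3, with weight 1 + (-2) + 2 + 12 + 14 = 27.
Optimal value attained by: walk 3->0->1->4->0->3.
Answer: (M^⊗5)[3][3] = 27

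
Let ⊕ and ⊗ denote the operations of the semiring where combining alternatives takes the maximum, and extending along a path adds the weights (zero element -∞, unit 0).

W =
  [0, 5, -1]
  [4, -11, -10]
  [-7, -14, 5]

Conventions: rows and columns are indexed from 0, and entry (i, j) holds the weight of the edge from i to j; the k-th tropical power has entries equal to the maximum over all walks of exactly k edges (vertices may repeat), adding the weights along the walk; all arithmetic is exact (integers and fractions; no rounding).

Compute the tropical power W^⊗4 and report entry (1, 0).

W^⊗2:
  [9, 5, 4]
  [4, 9, 3]
  [-2, -2, 10]
W^⊗3:
  [9, 14, 9]
  [13, 9, 8]
  [3, 3, 15]
W^⊗4:
  [18, 14, 14]
  [13, 18, 13]
  [8, 8, 20]
Key observation: the optimum is the walk 1->0->0->1->0, with weight 4 + 0 + 5 + 4 = 13.
Optimal value attained by: walk 1->0->0->1->0.
Answer: (W^⊗4)[1][0] = 13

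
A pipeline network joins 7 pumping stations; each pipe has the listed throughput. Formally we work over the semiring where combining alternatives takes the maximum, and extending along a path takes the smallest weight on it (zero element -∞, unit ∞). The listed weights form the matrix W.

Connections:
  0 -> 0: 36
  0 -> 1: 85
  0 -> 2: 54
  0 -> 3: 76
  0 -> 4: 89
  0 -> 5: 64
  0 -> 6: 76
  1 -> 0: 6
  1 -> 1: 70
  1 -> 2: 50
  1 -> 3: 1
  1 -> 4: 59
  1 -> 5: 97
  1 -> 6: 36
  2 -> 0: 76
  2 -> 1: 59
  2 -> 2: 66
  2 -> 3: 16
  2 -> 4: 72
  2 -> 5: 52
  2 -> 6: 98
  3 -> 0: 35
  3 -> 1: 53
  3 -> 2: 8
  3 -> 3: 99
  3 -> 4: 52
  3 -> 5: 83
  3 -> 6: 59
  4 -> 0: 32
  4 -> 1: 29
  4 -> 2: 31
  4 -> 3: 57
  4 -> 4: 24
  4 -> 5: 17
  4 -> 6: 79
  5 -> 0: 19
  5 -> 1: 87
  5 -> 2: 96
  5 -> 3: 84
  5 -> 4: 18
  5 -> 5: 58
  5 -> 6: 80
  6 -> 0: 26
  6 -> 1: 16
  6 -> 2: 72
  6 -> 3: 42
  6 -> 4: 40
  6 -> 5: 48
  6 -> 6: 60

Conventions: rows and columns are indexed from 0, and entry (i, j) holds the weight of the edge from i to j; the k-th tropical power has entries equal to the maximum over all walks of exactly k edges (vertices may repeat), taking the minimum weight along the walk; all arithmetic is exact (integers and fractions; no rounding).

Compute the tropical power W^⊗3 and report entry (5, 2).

W^⊗2:
  [54, 70, 72, 76, 59, 85, 79]
  [50, 87, 96, 84, 59, 70, 80]
  [66, 76, 72, 76, 76, 64, 76]
  [35, 83, 83, 99, 53, 83, 80]
  [35, 53, 72, 57, 52, 57, 60]
  [76, 70, 72, 84, 72, 87, 96]
  [72, 59, 66, 48, 72, 52, 72]
W^⊗3:
  [72, 85, 85, 84, 72, 76, 80]
  [76, 70, 72, 84, 72, 87, 96]
  [72, 70, 72, 76, 72, 76, 76]
  [76, 83, 83, 99, 72, 83, 83]
  [72, 59, 66, 57, 72, 57, 72]
  [72, 87, 87, 84, 76, 83, 80]
  [66, 72, 72, 72, 72, 64, 72]
Key observation: the optimum is the walk 5->1->5->2, with weight 87 min 97 min 96 = 87.
Optimal value attained by: walk 5->1->5->2.
Answer: (W^⊗3)[5][2] = 87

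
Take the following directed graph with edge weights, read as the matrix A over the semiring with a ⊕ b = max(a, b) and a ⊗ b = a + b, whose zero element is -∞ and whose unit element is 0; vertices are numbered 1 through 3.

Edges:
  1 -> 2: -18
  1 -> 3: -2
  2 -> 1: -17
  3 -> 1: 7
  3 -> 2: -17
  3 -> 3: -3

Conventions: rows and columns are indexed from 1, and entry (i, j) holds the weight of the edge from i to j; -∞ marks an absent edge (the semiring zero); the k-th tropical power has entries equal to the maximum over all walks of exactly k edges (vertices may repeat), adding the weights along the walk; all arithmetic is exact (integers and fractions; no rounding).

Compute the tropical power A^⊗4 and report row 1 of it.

A^⊗2:
  [5, -19, -5]
  [-∞, -35, -19]
  [4, -11, 5]
A^⊗3:
  [2, -13, 3]
  [-12, -36, -22]
  [12, -12, 2]
A^⊗4:
  [10, -14, 0]
  [-15, -30, -14]
  [9, -6, 10]
Answer: row 1 of A^⊗4 = [10, -14, 0]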